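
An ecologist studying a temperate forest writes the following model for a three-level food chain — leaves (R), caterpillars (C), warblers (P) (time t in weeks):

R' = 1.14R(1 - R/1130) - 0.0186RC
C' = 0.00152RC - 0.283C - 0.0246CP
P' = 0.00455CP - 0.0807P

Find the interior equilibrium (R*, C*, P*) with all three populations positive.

From dP/dt = 0: 0.00455C* = 0.0807, so C* = 17.7.
From dR/dt = 0: 1.14(1 - R*/1130) = 0.0186·17.7, giving R* = 1130·(1 - 0.289) = 803.
From dC/dt = 0: 0.00152·803 - 0.283 = 0.0246P*, so P* = 0.938/0.0246 = 38.1.

R* ≈ 803, C* ≈ 17.7, P* ≈ 38.1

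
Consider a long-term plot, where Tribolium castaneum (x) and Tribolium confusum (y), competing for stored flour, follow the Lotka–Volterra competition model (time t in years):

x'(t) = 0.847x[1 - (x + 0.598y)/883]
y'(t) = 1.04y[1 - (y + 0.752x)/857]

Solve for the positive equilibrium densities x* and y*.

x* ≈ 673, y* ≈ 351

Setting both brackets to zero gives the nullclines x + 0.598y = 883 and 0.752x + y = 857.
Substituting y = 857 - 0.752x into the first: x(1 - 0.598·0.752) = 883 - 0.598·857.
So x* = 371/0.55 = 673, and then y* = 857 - 0.752·673 = 351.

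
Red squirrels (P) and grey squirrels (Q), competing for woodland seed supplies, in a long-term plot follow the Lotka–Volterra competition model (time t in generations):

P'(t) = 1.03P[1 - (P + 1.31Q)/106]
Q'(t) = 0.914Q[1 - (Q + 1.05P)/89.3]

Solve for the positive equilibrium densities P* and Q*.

P* ≈ 29.2, Q* ≈ 58.6

Setting both brackets to zero gives the nullclines P + 1.31Q = 106 and 1.05P + Q = 89.3.
Substituting Q = 89.3 - 1.05P into the first: P(1 - 1.31·1.05) = 106 - 1.31·89.3.
So P* = -11/-0.376 = 29.2, and then Q* = 89.3 - 1.05·29.2 = 58.6.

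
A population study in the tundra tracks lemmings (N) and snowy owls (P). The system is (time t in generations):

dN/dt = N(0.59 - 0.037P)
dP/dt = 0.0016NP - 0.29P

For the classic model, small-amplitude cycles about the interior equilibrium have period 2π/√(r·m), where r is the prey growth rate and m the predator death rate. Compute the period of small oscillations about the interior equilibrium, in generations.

Here r = 0.59 and m = 0.29, so r·m = 0.171.
ω = √0.171 = 0.414 per generation, hence T = 2π/ω ≈ 15.2 generations.

T ≈ 15.2 generations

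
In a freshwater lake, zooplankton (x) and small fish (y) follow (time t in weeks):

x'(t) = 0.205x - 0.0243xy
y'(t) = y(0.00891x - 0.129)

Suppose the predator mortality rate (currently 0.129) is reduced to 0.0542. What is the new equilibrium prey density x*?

x* ≈ 6.08

At the interior fixed point, setting dy/dt = 0 with y > 0 fixes x* = (predator death rate)/(xy coefficient) — independent of the other coefficients.
With the change, x* = 0.0542/0.00891 = 6.08; it falls from 14.5.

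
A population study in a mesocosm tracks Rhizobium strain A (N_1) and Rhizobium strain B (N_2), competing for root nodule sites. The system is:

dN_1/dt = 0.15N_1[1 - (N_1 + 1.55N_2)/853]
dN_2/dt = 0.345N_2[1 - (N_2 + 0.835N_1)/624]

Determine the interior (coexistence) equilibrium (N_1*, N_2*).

Setting both brackets to zero gives the nullclines N_1 + 1.55N_2 = 853 and 0.835N_1 + N_2 = 624.
Substituting N_2 = 624 - 0.835N_1 into the first: N_1(1 - 1.55·0.835) = 853 - 1.55·624.
So N_1* = -114/-0.294 = 388, and then N_2* = 624 - 0.835·388 = 300.

N_1* ≈ 388, N_2* ≈ 300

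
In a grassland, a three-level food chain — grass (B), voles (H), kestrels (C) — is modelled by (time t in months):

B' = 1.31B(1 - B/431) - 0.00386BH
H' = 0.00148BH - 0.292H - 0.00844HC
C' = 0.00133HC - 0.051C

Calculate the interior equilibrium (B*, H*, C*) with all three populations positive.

B* ≈ 382, H* ≈ 38.3, C* ≈ 32.4

From dC/dt = 0: 0.00133H* = 0.051, so H* = 38.3.
From dB/dt = 0: 1.31(1 - B*/431) = 0.00386·38.3, giving B* = 431·(1 - 0.113) = 382.
From dH/dt = 0: 0.00148·382 - 0.292 = 0.00844C*, so C* = 0.274/0.00844 = 32.4.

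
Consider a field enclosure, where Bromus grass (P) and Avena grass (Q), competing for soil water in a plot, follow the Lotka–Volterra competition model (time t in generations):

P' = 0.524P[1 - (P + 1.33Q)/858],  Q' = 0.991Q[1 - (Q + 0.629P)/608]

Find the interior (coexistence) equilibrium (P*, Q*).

Setting both brackets to zero gives the nullclines P + 1.33Q = 858 and 0.629P + Q = 608.
Substituting Q = 608 - 0.629P into the first: P(1 - 1.33·0.629) = 858 - 1.33·608.
So P* = 49.4/0.163 = 302, and then Q* = 608 - 0.629·302 = 418.

P* ≈ 302, Q* ≈ 418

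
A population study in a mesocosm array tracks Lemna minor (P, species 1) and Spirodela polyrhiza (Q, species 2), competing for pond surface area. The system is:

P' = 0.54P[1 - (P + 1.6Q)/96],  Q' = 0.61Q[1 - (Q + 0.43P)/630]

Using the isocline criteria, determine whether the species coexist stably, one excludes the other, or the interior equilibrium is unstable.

species 2 excludes species 1

Compare the nullcline intercepts: K1/α12 = 96/1.6 = 60 < K2 = 630; K2/α21 = 630/0.43 = 1470 > K1 = 96.
Since the inequalities point opposite ways, species 2 can invade but species 1 cannot.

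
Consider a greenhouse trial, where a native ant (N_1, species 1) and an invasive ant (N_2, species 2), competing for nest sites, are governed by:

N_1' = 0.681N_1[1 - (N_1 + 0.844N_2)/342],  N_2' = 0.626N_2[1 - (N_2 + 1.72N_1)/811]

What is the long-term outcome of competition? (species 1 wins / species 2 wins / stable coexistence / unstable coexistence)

species 2 excludes species 1

Compare the nullcline intercepts: K1/α12 = 342/0.844 = 405 < K2 = 811; K2/α21 = 811/1.72 = 472 > K1 = 342.
Since the inequalities point opposite ways, species 2 can invade but species 1 cannot.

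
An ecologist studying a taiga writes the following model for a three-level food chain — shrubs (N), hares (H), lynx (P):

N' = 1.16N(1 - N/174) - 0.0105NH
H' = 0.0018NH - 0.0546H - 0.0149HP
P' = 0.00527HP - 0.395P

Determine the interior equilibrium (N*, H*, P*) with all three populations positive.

N* ≈ 55.9, H* ≈ 75, P* ≈ 3.09

From dP/dt = 0: 0.00527H* = 0.395, so H* = 75.
From dN/dt = 0: 1.16(1 - N*/174) = 0.0105·75, giving N* = 174·(1 - 0.678) = 55.9.
From dH/dt = 0: 0.0018·55.9 - 0.0546 = 0.0149P*, so P* = 0.0461/0.0149 = 3.09.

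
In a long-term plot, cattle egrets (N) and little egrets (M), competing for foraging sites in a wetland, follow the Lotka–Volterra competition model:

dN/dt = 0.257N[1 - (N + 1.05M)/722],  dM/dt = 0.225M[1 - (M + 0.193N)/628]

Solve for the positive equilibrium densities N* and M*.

N* ≈ 78.5, M* ≈ 613

Setting both brackets to zero gives the nullclines N + 1.05M = 722 and 0.193N + M = 628.
Substituting M = 628 - 0.193N into the first: N(1 - 1.05·0.193) = 722 - 1.05·628.
So N* = 62.6/0.797 = 78.5, and then M* = 628 - 0.193·78.5 = 613.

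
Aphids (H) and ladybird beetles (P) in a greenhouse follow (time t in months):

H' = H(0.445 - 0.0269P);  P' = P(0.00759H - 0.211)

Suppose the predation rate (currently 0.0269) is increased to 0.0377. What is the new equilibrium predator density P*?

At the interior fixed point, setting dH/dt = 0 with H > 0 fixes P* = (prey growth rate)/(HP coefficient) — independent of the other coefficients.
With the change, P* = 0.445/0.0377 = 11.8; it falls from 16.5.

P* ≈ 11.8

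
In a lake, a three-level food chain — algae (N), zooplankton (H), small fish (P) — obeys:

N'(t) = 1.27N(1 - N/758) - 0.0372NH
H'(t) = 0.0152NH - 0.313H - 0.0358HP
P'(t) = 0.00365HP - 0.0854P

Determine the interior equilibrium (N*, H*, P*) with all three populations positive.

From dP/dt = 0: 0.00365H* = 0.0854, so H* = 23.4.
From dN/dt = 0: 1.27(1 - N*/758) = 0.0372·23.4, giving N* = 758·(1 - 0.685) = 239.
From dH/dt = 0: 0.0152·239 - 0.313 = 0.0358P*, so P* = 3.31/0.0358 = 92.5.

N* ≈ 239, H* ≈ 23.4, P* ≈ 92.5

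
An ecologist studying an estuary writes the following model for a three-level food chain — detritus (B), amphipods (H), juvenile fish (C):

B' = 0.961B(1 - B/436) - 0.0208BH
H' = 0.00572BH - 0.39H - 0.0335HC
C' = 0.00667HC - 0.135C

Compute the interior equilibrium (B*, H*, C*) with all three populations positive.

B* ≈ 245, H* ≈ 20.2, C* ≈ 30.2

From dC/dt = 0: 0.00667H* = 0.135, so H* = 20.2.
From dB/dt = 0: 0.961(1 - B*/436) = 0.0208·20.2, giving B* = 436·(1 - 0.438) = 245.
From dH/dt = 0: 0.00572·245 - 0.39 = 0.0335C*, so C* = 1.01/0.0335 = 30.2.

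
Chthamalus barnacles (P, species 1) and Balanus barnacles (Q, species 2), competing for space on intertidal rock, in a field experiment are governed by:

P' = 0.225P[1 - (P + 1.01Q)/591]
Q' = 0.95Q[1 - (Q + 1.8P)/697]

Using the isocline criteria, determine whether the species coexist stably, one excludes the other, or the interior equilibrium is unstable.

unstable coexistence (outcome depends on initial conditions)

Compare the nullcline intercepts: K1/α12 = 591/1.01 = 585 < K2 = 697; K2/α21 = 697/1.8 = 387 < K1 = 591.
Since both are reversed, neither can invade when rare; the interior point is a saddle.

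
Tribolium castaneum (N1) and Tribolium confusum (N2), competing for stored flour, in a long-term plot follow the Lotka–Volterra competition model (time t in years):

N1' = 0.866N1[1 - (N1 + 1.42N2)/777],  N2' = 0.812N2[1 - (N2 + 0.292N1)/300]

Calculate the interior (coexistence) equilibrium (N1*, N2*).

N1* ≈ 600, N2* ≈ 125

Setting both brackets to zero gives the nullclines N1 + 1.42N2 = 777 and 0.292N1 + N2 = 300.
Substituting N2 = 300 - 0.292N1 into the first: N1(1 - 1.42·0.292) = 777 - 1.42·300.
So N1* = 351/0.585 = 600, and then N2* = 300 - 0.292·600 = 125.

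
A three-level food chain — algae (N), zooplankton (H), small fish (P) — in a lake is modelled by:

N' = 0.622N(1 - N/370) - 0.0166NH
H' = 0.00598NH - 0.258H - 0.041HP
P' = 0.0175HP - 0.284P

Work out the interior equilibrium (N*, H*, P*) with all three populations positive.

From dP/dt = 0: 0.0175H* = 0.284, so H* = 16.2.
From dN/dt = 0: 0.622(1 - N*/370) = 0.0166·16.2, giving N* = 370·(1 - 0.433) = 210.
From dH/dt = 0: 0.00598·210 - 0.258 = 0.041P*, so P* = 0.996/0.041 = 24.3.

N* ≈ 210, H* ≈ 16.2, P* ≈ 24.3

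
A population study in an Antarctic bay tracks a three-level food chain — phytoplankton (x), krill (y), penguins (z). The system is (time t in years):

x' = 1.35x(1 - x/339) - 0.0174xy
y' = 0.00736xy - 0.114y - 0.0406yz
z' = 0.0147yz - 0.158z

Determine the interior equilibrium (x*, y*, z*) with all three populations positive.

From dz/dt = 0: 0.0147y* = 0.158, so y* = 10.7.
From dx/dt = 0: 1.35(1 - x*/339) = 0.0174·10.7, giving x* = 339·(1 - 0.139) = 292.
From dy/dt = 0: 0.00736·292 - 0.114 = 0.0406z*, so z* = 2.04/0.0406 = 50.1.

x* ≈ 292, y* ≈ 10.7, z* ≈ 50.1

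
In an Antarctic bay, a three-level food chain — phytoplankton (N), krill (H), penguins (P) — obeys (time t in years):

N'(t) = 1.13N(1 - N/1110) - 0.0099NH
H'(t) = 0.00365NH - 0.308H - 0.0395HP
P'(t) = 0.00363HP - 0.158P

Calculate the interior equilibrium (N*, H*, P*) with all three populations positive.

N* ≈ 687, H* ≈ 43.5, P* ≈ 55.7

From dP/dt = 0: 0.00363H* = 0.158, so H* = 43.5.
From dN/dt = 0: 1.13(1 - N*/1110) = 0.0099·43.5, giving N* = 1110·(1 - 0.381) = 687.
From dH/dt = 0: 0.00365·687 - 0.308 = 0.0395P*, so P* = 2.2/0.0395 = 55.7.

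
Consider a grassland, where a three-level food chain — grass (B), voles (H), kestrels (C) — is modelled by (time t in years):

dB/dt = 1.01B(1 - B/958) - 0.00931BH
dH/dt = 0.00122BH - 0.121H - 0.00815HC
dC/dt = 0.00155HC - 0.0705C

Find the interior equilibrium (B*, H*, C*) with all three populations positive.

From dC/dt = 0: 0.00155H* = 0.0705, so H* = 45.5.
From dB/dt = 0: 1.01(1 - B*/958) = 0.00931·45.5, giving B* = 958·(1 - 0.419) = 556.
From dH/dt = 0: 0.00122·556 - 0.121 = 0.00815C*, so C* = 0.558/0.00815 = 68.4.

B* ≈ 556, H* ≈ 45.5, C* ≈ 68.4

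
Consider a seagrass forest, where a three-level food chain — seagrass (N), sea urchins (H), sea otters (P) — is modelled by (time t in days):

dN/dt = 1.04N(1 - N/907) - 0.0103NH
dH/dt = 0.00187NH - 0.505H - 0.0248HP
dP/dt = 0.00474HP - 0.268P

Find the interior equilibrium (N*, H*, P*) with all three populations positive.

From dP/dt = 0: 0.00474H* = 0.268, so H* = 56.5.
From dN/dt = 0: 1.04(1 - N*/907) = 0.0103·56.5, giving N* = 907·(1 - 0.56) = 399.
From dH/dt = 0: 0.00187·399 - 0.505 = 0.0248P*, so P* = 0.241/0.0248 = 9.73.

N* ≈ 399, H* ≈ 56.5, P* ≈ 9.73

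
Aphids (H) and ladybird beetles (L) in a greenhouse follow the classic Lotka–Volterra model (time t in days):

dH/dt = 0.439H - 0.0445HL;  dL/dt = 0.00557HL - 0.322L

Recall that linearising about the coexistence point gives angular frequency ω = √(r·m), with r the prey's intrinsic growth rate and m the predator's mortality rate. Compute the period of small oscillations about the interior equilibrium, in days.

T ≈ 16.7 days

Here r = 0.439 and m = 0.322, so r·m = 0.141.
ω = √0.141 = 0.376 per day, hence T = 2π/ω ≈ 16.7 days.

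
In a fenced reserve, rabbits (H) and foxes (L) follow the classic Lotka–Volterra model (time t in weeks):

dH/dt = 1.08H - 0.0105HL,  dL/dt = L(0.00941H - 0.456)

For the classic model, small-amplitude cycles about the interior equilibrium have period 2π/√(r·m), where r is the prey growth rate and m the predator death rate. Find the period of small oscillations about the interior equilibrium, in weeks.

T ≈ 8.95 weeks

Here r = 1.08 and m = 0.456, so r·m = 0.492.
ω = √0.492 = 0.702 per week, hence T = 2π/ω ≈ 8.95 weeks.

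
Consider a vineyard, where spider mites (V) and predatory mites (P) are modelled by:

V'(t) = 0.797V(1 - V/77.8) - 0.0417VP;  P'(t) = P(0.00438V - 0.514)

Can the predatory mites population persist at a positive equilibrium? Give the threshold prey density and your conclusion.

Threshold V = 117; K < 117, so no, the predator goes extinct.

The predator equation gives dP/dt > 0 only when V > 0.514/0.00438 = 117.
Without the predator, V → K = 77.8. Since 77.8 < 117, the predator cannot invade.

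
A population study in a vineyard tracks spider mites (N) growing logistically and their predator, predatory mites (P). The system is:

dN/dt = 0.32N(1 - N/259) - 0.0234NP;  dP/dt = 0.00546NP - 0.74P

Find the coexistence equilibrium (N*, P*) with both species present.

From dP/dt = 0 with P > 0: 0.00546N* = 0.74, so N* = 136.
Substitute into dN/dt = 0: 0.32(1 - 136/259) = 0.0234P*.
The bracket is 0.477, giving P* = 0.153/0.0234 = 6.52.

N* ≈ 136, P* ≈ 6.52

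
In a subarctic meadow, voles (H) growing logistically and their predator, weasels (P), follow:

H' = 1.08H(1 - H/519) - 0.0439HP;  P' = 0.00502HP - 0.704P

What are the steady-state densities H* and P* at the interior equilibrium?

From dP/dt = 0 with P > 0: 0.00502H* = 0.704, so H* = 140.
Substitute into dH/dt = 0: 1.08(1 - 140/519) = 0.0439P*.
The bracket is 0.73, giving P* = 0.788/0.0439 = 18.

H* ≈ 140, P* ≈ 18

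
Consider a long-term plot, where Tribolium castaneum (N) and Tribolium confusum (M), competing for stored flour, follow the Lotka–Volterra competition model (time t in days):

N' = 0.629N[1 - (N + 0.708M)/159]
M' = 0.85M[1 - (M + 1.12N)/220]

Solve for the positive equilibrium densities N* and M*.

Setting both brackets to zero gives the nullclines N + 0.708M = 159 and 1.12N + M = 220.
Substituting M = 220 - 1.12N into the first: N(1 - 0.708·1.12) = 159 - 0.708·220.
So N* = 3.24/0.207 = 15.6, and then M* = 220 - 1.12·15.6 = 202.

N* ≈ 15.6, M* ≈ 202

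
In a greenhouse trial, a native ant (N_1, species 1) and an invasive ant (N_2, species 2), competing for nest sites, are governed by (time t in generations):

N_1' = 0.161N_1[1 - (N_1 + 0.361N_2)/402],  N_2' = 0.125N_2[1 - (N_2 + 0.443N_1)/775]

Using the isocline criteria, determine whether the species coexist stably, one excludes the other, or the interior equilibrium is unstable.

stable coexistence

Compare the nullcline intercepts: K1/α12 = 402/0.361 = 1110 > K2 = 775; K2/α21 = 775/0.443 = 1750 > K1 = 402.
Since both inequalities hold, each species can invade when rare, so the interior equilibrium is stable.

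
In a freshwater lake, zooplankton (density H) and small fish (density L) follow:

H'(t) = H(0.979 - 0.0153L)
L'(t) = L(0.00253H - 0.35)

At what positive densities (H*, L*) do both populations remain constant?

H* ≈ 138, L* ≈ 64

Set dL/dt = 0 with L > 0: 0.00253H - 0.35 = 0, so H* = 0.35/0.00253 = 138.
Set dH/dt = 0 with H > 0: 0.979 - 0.0153L = 0, so L* = 0.979/0.0153 = 64.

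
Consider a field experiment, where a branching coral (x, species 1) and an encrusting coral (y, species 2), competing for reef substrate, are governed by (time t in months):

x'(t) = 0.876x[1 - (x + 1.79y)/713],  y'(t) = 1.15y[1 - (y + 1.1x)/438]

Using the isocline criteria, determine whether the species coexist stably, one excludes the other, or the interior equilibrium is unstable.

Compare the nullcline intercepts: K1/α12 = 713/1.79 = 398 < K2 = 438; K2/α21 = 438/1.1 = 398 < K1 = 713.
Since both are reversed, neither can invade when rare; the interior point is a saddle.

unstable coexistence (outcome depends on initial conditions)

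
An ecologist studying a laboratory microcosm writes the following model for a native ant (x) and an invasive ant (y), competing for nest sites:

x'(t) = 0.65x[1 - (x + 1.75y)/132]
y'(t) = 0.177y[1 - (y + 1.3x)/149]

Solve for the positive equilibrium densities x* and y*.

x* ≈ 101, y* ≈ 17.7

Setting both brackets to zero gives the nullclines x + 1.75y = 132 and 1.3x + y = 149.
Substituting y = 149 - 1.3x into the first: x(1 - 1.75·1.3) = 132 - 1.75·149.
So x* = -129/-1.27 = 101, and then y* = 149 - 1.3·101 = 17.7.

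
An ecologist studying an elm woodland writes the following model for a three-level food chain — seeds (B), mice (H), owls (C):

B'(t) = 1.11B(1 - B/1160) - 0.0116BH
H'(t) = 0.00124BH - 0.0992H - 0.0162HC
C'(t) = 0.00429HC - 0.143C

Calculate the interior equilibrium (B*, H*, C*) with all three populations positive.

From dC/dt = 0: 0.00429H* = 0.143, so H* = 33.3.
From dB/dt = 0: 1.11(1 - B*/1160) = 0.0116·33.3, giving B* = 1160·(1 - 0.348) = 756.
From dH/dt = 0: 0.00124·756 - 0.0992 = 0.0162C*, so C* = 0.838/0.0162 = 51.7.

B* ≈ 756, H* ≈ 33.3, C* ≈ 51.7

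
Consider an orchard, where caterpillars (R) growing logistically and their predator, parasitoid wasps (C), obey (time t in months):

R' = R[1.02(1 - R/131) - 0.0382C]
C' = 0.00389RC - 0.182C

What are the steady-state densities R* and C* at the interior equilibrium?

R* ≈ 46.8, C* ≈ 17.2

From dC/dt = 0 with C > 0: 0.00389R* = 0.182, so R* = 46.8.
Substitute into dR/dt = 0: 1.02(1 - 46.8/131) = 0.0382C*.
The bracket is 0.643, giving C* = 0.656/0.0382 = 17.2.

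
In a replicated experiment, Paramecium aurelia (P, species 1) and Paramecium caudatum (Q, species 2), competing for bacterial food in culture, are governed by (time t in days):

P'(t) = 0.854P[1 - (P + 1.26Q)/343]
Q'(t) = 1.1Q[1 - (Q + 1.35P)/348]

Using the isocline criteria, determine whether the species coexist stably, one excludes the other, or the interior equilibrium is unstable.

Compare the nullcline intercepts: K1/α12 = 343/1.26 = 272 < K2 = 348; K2/α21 = 348/1.35 = 258 < K1 = 343.
Since both are reversed, neither can invade when rare; the interior point is a saddle.

unstable coexistence (outcome depends on initial conditions)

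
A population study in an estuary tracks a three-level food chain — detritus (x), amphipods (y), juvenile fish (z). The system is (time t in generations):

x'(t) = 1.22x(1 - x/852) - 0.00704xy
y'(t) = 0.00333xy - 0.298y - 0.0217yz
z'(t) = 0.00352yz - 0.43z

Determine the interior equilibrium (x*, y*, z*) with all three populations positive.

From dz/dt = 0: 0.00352y* = 0.43, so y* = 122.
From dx/dt = 0: 1.22(1 - x*/852) = 0.00704·122, giving x* = 852·(1 - 0.705) = 251.
From dy/dt = 0: 0.00333·251 - 0.298 = 0.0217z*, so z* = 0.539/0.0217 = 24.8.

x* ≈ 251, y* ≈ 122, z* ≈ 24.8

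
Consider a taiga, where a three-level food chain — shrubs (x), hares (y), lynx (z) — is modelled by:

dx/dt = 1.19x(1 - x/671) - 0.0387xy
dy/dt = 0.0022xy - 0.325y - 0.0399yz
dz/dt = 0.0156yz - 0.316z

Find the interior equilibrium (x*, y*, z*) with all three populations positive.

x* ≈ 229, y* ≈ 20.3, z* ≈ 4.48

From dz/dt = 0: 0.0156y* = 0.316, so y* = 20.3.
From dx/dt = 0: 1.19(1 - x*/671) = 0.0387·20.3, giving x* = 671·(1 - 0.659) = 229.
From dy/dt = 0: 0.0022·229 - 0.325 = 0.0399z*, so z* = 0.179/0.0399 = 4.48.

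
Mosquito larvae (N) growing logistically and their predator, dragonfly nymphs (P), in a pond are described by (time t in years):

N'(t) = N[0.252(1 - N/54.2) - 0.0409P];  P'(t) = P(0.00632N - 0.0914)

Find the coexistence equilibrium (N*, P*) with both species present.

N* ≈ 14.5, P* ≈ 4.52

From dP/dt = 0 with P > 0: 0.00632N* = 0.0914, so N* = 14.5.
Substitute into dN/dt = 0: 0.252(1 - 14.5/54.2) = 0.0409P*.
The bracket is 0.733, giving P* = 0.185/0.0409 = 4.52.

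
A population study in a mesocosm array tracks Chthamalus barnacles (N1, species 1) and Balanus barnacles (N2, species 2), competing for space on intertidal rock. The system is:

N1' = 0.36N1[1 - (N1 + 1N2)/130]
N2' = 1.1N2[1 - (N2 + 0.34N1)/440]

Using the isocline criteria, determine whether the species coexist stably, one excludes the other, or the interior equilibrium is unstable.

Compare the nullcline intercepts: K1/α12 = 130/1 = 130 < K2 = 440; K2/α21 = 440/0.34 = 1290 > K1 = 130.
Since the inequalities point opposite ways, species 2 can invade but species 1 cannot.

species 2 excludes species 1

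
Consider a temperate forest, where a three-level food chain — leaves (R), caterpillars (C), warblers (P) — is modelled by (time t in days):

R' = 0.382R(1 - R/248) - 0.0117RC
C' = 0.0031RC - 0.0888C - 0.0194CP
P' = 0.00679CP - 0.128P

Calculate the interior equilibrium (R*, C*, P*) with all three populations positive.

From dP/dt = 0: 0.00679C* = 0.128, so C* = 18.9.
From dR/dt = 0: 0.382(1 - R*/248) = 0.0117·18.9, giving R* = 248·(1 - 0.577) = 105.
From dC/dt = 0: 0.0031·105 - 0.0888 = 0.0194P*, so P* = 0.236/0.0194 = 12.2.

R* ≈ 105, C* ≈ 18.9, P* ≈ 12.2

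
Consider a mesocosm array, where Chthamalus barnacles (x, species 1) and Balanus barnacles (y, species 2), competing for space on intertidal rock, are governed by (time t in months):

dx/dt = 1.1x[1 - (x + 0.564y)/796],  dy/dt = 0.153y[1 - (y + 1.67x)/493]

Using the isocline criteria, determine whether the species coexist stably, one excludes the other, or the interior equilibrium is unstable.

species 1 excludes species 2

Compare the nullcline intercepts: K1/α12 = 796/0.564 = 1410 > K2 = 493; K2/α21 = 493/1.67 = 295 < K1 = 796.
Since the inequalities point opposite ways, species 1 can invade but species 2 cannot.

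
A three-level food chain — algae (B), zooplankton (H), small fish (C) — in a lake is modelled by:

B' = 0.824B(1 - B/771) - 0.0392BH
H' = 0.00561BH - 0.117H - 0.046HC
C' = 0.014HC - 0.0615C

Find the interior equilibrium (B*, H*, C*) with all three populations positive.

From dC/dt = 0: 0.014H* = 0.0615, so H* = 4.39.
From dB/dt = 0: 0.824(1 - B*/771) = 0.0392·4.39, giving B* = 771·(1 - 0.209) = 610.
From dH/dt = 0: 0.00561·610 - 0.117 = 0.046C*, so C* = 3.3/0.046 = 71.8.

B* ≈ 610, H* ≈ 4.39, C* ≈ 71.8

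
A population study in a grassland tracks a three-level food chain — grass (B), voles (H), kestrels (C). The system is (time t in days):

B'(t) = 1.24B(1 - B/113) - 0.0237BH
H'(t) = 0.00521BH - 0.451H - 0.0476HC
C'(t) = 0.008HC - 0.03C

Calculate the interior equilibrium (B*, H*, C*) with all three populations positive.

From dC/dt = 0: 0.008H* = 0.03, so H* = 3.75.
From dB/dt = 0: 1.24(1 - B*/113) = 0.0237·3.75, giving B* = 113·(1 - 0.0717) = 105.
From dH/dt = 0: 0.00521·105 - 0.451 = 0.0476C*, so C* = 0.0955/0.0476 = 2.01.

B* ≈ 105, H* ≈ 3.75, C* ≈ 2.01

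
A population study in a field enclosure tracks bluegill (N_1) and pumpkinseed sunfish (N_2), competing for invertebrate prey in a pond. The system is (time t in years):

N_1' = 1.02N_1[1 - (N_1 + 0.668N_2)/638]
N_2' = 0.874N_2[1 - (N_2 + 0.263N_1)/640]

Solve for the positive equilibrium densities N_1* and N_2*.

N_1* ≈ 255, N_2* ≈ 573

Setting both brackets to zero gives the nullclines N_1 + 0.668N_2 = 638 and 0.263N_1 + N_2 = 640.
Substituting N_2 = 640 - 0.263N_1 into the first: N_1(1 - 0.668·0.263) = 638 - 0.668·640.
So N_1* = 210/0.824 = 255, and then N_2* = 640 - 0.263·255 = 573.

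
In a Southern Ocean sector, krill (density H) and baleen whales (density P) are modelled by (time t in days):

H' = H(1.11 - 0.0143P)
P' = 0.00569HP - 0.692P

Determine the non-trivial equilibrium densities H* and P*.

Set dP/dt = 0 with P > 0: 0.00569H - 0.692 = 0, so H* = 0.692/0.00569 = 122.
Set dH/dt = 0 with H > 0: 1.11 - 0.0143P = 0, so P* = 1.11/0.0143 = 77.6.

H* ≈ 122, P* ≈ 77.6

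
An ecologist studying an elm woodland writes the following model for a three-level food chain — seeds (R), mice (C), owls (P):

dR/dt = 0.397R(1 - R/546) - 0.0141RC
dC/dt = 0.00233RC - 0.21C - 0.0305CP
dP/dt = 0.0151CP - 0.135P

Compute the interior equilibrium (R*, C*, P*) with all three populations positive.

From dP/dt = 0: 0.0151C* = 0.135, so C* = 8.94.
From dR/dt = 0: 0.397(1 - R*/546) = 0.0141·8.94, giving R* = 546·(1 - 0.318) = 373.
From dC/dt = 0: 0.00233·373 - 0.21 = 0.0305P*, so P* = 0.658/0.0305 = 21.6.

R* ≈ 373, C* ≈ 8.94, P* ≈ 21.6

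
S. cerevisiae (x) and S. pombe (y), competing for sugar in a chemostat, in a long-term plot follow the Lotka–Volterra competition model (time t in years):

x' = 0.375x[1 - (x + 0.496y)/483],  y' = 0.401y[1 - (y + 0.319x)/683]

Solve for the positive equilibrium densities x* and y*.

x* ≈ 171, y* ≈ 628

Setting both brackets to zero gives the nullclines x + 0.496y = 483 and 0.319x + y = 683.
Substituting y = 683 - 0.319x into the first: x(1 - 0.496·0.319) = 483 - 0.496·683.
So x* = 144/0.842 = 171, and then y* = 683 - 0.319·171 = 628.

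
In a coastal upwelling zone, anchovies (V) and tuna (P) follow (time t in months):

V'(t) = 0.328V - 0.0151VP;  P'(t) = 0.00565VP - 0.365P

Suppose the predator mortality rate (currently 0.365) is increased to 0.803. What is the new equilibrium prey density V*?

At the interior fixed point, setting dP/dt = 0 with P > 0 fixes V* = (predator death rate)/(VP coefficient) — independent of the other coefficients.
With the change, V* = 0.803/0.00565 = 142; it rises from 64.6.

V* ≈ 142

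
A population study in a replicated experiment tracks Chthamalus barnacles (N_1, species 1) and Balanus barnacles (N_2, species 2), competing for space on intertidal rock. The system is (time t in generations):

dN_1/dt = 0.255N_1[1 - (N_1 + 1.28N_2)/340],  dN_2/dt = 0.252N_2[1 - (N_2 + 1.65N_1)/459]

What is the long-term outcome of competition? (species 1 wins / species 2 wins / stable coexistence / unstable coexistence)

unstable coexistence (outcome depends on initial conditions)

Compare the nullcline intercepts: K1/α12 = 340/1.28 = 266 < K2 = 459; K2/α21 = 459/1.65 = 278 < K1 = 340.
Since both are reversed, neither can invade when rare; the interior point is a saddle.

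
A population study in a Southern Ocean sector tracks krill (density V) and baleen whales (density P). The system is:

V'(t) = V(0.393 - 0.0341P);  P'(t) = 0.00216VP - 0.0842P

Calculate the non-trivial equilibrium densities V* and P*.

Set dP/dt = 0 with P > 0: 0.00216V - 0.0842 = 0, so V* = 0.0842/0.00216 = 39.
Set dV/dt = 0 with V > 0: 0.393 - 0.0341P = 0, so P* = 0.393/0.0341 = 11.5.

V* ≈ 39, P* ≈ 11.5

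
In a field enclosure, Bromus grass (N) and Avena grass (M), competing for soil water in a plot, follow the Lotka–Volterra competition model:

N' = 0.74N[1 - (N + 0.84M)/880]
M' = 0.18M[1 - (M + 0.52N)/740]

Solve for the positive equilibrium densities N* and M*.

Setting both brackets to zero gives the nullclines N + 0.84M = 880 and 0.52N + M = 740.
Substituting M = 740 - 0.52N into the first: N(1 - 0.84·0.52) = 880 - 0.84·740.
So N* = 258/0.563 = 459, and then M* = 740 - 0.52·459 = 501.

N* ≈ 459, M* ≈ 501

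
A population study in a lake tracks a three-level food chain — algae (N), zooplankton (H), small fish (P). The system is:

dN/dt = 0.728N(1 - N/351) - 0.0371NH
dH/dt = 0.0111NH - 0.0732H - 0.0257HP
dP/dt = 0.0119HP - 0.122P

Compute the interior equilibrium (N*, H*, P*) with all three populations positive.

From dP/dt = 0: 0.0119H* = 0.122, so H* = 10.3.
From dN/dt = 0: 0.728(1 - N*/351) = 0.0371·10.3, giving N* = 351·(1 - 0.522) = 168.
From dH/dt = 0: 0.0111·168 - 0.0732 = 0.0257P*, so P* = 1.79/0.0257 = 69.5.

N* ≈ 168, H* ≈ 10.3, P* ≈ 69.5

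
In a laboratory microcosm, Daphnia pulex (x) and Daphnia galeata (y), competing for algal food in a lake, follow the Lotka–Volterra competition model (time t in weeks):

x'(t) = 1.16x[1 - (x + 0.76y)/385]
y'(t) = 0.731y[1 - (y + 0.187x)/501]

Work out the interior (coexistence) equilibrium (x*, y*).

x* ≈ 4.94, y* ≈ 500

Setting both brackets to zero gives the nullclines x + 0.76y = 385 and 0.187x + y = 501.
Substituting y = 501 - 0.187x into the first: x(1 - 0.76·0.187) = 385 - 0.76·501.
So x* = 4.24/0.858 = 4.94, and then y* = 501 - 0.187·4.94 = 500.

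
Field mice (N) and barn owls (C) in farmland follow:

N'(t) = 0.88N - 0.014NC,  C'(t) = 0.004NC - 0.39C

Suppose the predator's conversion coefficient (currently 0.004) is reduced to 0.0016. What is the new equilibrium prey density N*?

At the interior fixed point, setting dC/dt = 0 with C > 0 fixes N* = (predator death rate)/(NC coefficient) — independent of the other coefficients.
With the change, N* = 0.39/0.0016 = 244; it rises from 97.5.

N* ≈ 244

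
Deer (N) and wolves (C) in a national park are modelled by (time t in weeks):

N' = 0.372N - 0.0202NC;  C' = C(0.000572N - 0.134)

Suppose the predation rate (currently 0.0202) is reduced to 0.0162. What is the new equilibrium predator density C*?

C* ≈ 23

At the interior fixed point, setting dN/dt = 0 with N > 0 fixes C* = (prey growth rate)/(NC coefficient) — independent of the other coefficients.
With the change, C* = 0.372/0.0162 = 23; it rises from 18.4.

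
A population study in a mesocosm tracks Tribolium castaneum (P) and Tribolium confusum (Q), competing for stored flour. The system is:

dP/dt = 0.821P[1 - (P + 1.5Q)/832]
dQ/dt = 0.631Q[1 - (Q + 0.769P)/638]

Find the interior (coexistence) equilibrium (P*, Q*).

Setting both brackets to zero gives the nullclines P + 1.5Q = 832 and 0.769P + Q = 638.
Substituting Q = 638 - 0.769P into the first: P(1 - 1.5·0.769) = 832 - 1.5·638.
So P* = -125/-0.153 = 814, and then Q* = 638 - 0.769·814 = 11.8.

P* ≈ 814, Q* ≈ 11.8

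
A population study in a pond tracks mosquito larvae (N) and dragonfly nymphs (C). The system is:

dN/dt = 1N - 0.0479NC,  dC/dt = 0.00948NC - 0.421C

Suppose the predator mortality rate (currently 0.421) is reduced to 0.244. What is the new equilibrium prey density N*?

At the interior fixed point, setting dC/dt = 0 with C > 0 fixes N* = (predator death rate)/(NC coefficient) — independent of the other coefficients.
With the change, N* = 0.244/0.00948 = 25.7; it falls from 44.4.

N* ≈ 25.7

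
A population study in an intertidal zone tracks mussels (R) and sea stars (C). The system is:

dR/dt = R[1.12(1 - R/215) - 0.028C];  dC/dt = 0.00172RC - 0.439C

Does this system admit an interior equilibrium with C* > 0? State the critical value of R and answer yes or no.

Threshold R = 255; K < 255, so no, the predator goes extinct.

The predator equation gives dC/dt > 0 only when R > 0.439/0.00172 = 255.
Without the predator, R → K = 215. Since 215 < 255, the predator cannot invade.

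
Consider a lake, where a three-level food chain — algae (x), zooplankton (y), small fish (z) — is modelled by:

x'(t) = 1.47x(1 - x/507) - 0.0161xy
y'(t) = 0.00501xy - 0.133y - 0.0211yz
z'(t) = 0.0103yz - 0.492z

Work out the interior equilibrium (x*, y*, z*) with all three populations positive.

x* ≈ 242, y* ≈ 47.8, z* ≈ 51.1

From dz/dt = 0: 0.0103y* = 0.492, so y* = 47.8.
From dx/dt = 0: 1.47(1 - x*/507) = 0.0161·47.8, giving x* = 507·(1 - 0.523) = 242.
From dy/dt = 0: 0.00501·242 - 0.133 = 0.0211z*, so z* = 1.08/0.0211 = 51.1.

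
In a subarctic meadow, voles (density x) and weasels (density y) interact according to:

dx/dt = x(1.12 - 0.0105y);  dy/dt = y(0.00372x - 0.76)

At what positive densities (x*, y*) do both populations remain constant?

x* ≈ 204, y* ≈ 107

Set dy/dt = 0 with y > 0: 0.00372x - 0.76 = 0, so x* = 0.76/0.00372 = 204.
Set dx/dt = 0 with x > 0: 1.12 - 0.0105y = 0, so y* = 1.12/0.0105 = 107.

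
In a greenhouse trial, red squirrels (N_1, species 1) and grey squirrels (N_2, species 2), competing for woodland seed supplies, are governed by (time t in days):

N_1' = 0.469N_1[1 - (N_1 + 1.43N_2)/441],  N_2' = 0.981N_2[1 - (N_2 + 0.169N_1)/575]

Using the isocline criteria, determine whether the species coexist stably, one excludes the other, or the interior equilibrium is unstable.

species 2 excludes species 1

Compare the nullcline intercepts: K1/α12 = 441/1.43 = 308 < K2 = 575; K2/α21 = 575/0.169 = 3400 > K1 = 441.
Since the inequalities point opposite ways, species 2 can invade but species 1 cannot.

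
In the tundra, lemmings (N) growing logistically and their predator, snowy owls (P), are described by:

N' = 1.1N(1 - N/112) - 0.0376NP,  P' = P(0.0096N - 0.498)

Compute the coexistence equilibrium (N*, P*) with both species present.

From dP/dt = 0 with P > 0: 0.0096N* = 0.498, so N* = 51.9.
Substitute into dN/dt = 0: 1.1(1 - 51.9/112) = 0.0376P*.
The bracket is 0.537, giving P* = 0.591/0.0376 = 15.7.

N* ≈ 51.9, P* ≈ 15.7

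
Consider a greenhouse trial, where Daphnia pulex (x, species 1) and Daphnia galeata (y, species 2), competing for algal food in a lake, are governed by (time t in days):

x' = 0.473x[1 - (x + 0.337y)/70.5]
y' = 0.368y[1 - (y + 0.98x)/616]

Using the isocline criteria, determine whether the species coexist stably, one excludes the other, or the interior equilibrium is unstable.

species 2 excludes species 1

Compare the nullcline intercepts: K1/α12 = 70.5/0.337 = 209 < K2 = 616; K2/α21 = 616/0.98 = 629 > K1 = 70.5.
Since the inequalities point opposite ways, species 2 can invade but species 1 cannot.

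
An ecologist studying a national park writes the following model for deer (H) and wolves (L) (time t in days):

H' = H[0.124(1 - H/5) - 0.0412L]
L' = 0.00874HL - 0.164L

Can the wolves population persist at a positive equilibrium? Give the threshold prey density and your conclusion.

The predator equation gives dL/dt > 0 only when H > 0.164/0.00874 = 18.8.
Without the predator, H → K = 5. Since 5 < 18.8, the predator cannot invade.

Threshold H = 18.8; K < 18.8, so no, the predator goes extinct.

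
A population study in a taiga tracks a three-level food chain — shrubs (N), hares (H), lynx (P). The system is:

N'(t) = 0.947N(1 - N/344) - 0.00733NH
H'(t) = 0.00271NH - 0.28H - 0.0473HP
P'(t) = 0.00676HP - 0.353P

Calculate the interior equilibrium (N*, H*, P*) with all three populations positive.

From dP/dt = 0: 0.00676H* = 0.353, so H* = 52.2.
From dN/dt = 0: 0.947(1 - N*/344) = 0.00733·52.2, giving N* = 344·(1 - 0.404) = 205.
From dH/dt = 0: 0.00271·205 - 0.28 = 0.0473P*, so P* = 0.275/0.0473 = 5.82.

N* ≈ 205, H* ≈ 52.2, P* ≈ 5.82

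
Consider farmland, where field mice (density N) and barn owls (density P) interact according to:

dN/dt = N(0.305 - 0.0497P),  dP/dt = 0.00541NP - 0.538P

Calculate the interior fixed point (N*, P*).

N* ≈ 99.4, P* ≈ 6.14

Set dP/dt = 0 with P > 0: 0.00541N - 0.538 = 0, so N* = 0.538/0.00541 = 99.4.
Set dN/dt = 0 with N > 0: 0.305 - 0.0497P = 0, so P* = 0.305/0.0497 = 6.14.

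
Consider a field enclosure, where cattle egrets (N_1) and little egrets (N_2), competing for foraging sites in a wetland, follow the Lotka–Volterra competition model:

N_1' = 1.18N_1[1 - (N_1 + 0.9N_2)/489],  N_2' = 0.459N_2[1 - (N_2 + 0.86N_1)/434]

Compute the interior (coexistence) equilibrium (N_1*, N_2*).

Setting both brackets to zero gives the nullclines N_1 + 0.9N_2 = 489 and 0.86N_1 + N_2 = 434.
Substituting N_2 = 434 - 0.86N_1 into the first: N_1(1 - 0.9·0.86) = 489 - 0.9·434.
So N_1* = 98.4/0.226 = 435, and then N_2* = 434 - 0.86·435 = 59.6.

N_1* ≈ 435, N_2* ≈ 59.6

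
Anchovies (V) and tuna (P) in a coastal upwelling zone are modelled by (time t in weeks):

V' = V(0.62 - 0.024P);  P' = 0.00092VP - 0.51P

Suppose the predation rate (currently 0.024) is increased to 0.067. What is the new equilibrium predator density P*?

At the interior fixed point, setting dV/dt = 0 with V > 0 fixes P* = (prey growth rate)/(VP coefficient) — independent of the other coefficients.
With the change, P* = 0.62/0.067 = 9.25; it falls from 25.8.

P* ≈ 9.25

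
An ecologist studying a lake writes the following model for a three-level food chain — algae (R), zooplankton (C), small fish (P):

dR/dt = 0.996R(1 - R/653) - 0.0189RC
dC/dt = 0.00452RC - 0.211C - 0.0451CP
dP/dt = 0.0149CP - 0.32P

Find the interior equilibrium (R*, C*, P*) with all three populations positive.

R* ≈ 387, C* ≈ 21.5, P* ≈ 34.1

From dP/dt = 0: 0.0149C* = 0.32, so C* = 21.5.
From dR/dt = 0: 0.996(1 - R*/653) = 0.0189·21.5, giving R* = 653·(1 - 0.408) = 387.
From dC/dt = 0: 0.00452·387 - 0.211 = 0.0451P*, so P* = 1.54/0.0451 = 34.1.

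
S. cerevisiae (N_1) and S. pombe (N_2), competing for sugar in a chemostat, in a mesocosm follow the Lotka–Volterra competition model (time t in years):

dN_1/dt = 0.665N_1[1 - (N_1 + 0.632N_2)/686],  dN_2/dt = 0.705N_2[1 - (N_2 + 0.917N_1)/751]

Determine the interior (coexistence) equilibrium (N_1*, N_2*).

N_1* ≈ 503, N_2* ≈ 290

Setting both brackets to zero gives the nullclines N_1 + 0.632N_2 = 686 and 0.917N_1 + N_2 = 751.
Substituting N_2 = 751 - 0.917N_1 into the first: N_1(1 - 0.632·0.917) = 686 - 0.632·751.
So N_1* = 211/0.42 = 503, and then N_2* = 751 - 0.917·503 = 290.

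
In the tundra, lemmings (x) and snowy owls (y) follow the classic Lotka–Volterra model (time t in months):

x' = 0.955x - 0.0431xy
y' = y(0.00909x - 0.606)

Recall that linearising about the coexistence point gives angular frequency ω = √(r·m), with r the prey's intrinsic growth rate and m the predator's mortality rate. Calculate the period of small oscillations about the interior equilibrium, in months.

T ≈ 8.26 months

Here r = 0.955 and m = 0.606, so r·m = 0.579.
ω = √0.579 = 0.761 per month, hence T = 2π/ω ≈ 8.26 months.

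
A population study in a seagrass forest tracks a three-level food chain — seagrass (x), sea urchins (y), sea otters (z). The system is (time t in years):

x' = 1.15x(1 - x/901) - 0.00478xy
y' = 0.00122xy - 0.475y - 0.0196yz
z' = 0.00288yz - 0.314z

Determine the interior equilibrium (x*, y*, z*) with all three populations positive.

x* ≈ 493, y* ≈ 109, z* ≈ 6.43

From dz/dt = 0: 0.00288y* = 0.314, so y* = 109.
From dx/dt = 0: 1.15(1 - x*/901) = 0.00478·109, giving x* = 901·(1 - 0.453) = 493.
From dy/dt = 0: 0.00122·493 - 0.475 = 0.0196z*, so z* = 0.126/0.0196 = 6.43.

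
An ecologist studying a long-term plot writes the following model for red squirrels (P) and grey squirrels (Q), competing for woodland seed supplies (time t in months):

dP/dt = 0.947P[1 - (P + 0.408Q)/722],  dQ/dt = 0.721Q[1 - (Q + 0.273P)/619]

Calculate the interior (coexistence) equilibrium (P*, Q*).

Setting both brackets to zero gives the nullclines P + 0.408Q = 722 and 0.273P + Q = 619.
Substituting Q = 619 - 0.273P into the first: P(1 - 0.408·0.273) = 722 - 0.408·619.
So P* = 469/0.889 = 528, and then Q* = 619 - 0.273·528 = 475.

P* ≈ 528, Q* ≈ 475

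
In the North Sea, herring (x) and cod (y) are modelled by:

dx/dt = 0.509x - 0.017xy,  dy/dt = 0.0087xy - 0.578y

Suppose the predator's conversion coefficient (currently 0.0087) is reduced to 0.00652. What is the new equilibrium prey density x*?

At the interior fixed point, setting dy/dt = 0 with y > 0 fixes x* = (predator death rate)/(xy coefficient) — independent of the other coefficients.
With the change, x* = 0.578/0.00652 = 88.7; it rises from 66.4.

x* ≈ 88.7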